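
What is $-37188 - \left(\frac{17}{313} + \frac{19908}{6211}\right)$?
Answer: $- \frac{72301407875}{1944043} \approx -37191.0$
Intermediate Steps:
$-37188 - \left(\frac{17}{313} + \frac{19908}{6211}\right) = -37188 - \frac{6336791}{1944043} = - \frac{72301407875}{1944043}$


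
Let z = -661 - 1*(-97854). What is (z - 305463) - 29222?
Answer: -237492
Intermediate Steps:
z = 97193 (z = -661 + 97854 = 97193)
(z - 305463) - 29222 = (97193 - 305463) - 29222 = -208270 - 29222 = -237492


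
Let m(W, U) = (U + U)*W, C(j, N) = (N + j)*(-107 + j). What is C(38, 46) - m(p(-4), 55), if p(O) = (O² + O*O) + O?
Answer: -8876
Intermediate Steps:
C(j, N) = (-107 + j)*(N + j)
p(O) = O + 2*O² (p(O) = (O² + O²) + O = 2*O² + O = O + 2*O²)
m(W, U) = 2*U*W (m(W, U) = (2*U)*W = 2*U*W)
C(38, 46) - m(p(-4), 55) = (38² - 107*46 - 107*38 + 46*38) - 2*55*(-4*(1 + 2*(-4))) = (1444 - 4922 - 4066 + 1748) - 2*55*(-4*(1 - 8)) = -5796 - 2*55*(-4*(-7)) = -5796 - 2*55*28 = -5796 - 1*3080 = -5796 - 3080 = -8876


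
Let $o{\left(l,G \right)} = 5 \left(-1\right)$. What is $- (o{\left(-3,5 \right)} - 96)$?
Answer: $101$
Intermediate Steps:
$o{\left(l,G \right)} = -5$
$- (o{\left(-3,5 \right)} - 96) = - (-5 - 96) = \left(-1\right) \left(-101\right) = 101$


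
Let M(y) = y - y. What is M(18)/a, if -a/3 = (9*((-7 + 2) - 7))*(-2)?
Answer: 0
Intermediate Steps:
M(y) = 0
a = -648 (a = -3*9*((-7 + 2) - 7)*(-2) = -3*9*(-5 - 7)*(-2) = -3*9*(-12)*(-2) = -(-324)*(-2) = -3*216 = -648)
M(18)/a = 0/(-648) = 0*(-1/648) = 0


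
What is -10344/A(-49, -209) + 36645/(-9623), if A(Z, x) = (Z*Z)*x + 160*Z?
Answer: -6192182431/1634784109 ≈ -3.7878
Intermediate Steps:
A(Z, x) = 160*Z + x*Z**2 (A(Z, x) = Z**2*x + 160*Z = x*Z**2 + 160*Z = 160*Z + x*Z**2)
-10344/A(-49, -209) + 36645/(-9623) = -10344*(-1/(49*(160 - 49*(-209)))) + 36645/(-9623) = -10344*(-1/(49*(160 + 10241))) + 36645*(-1/9623) = -10344/((-49*10401)) - 36645/9623 = -10344/(-509649) - 36645/9623 = -10344*(-1/509649) - 36645/9623 = 3448/169883 - 36645/9623 = -6192182431/1634784109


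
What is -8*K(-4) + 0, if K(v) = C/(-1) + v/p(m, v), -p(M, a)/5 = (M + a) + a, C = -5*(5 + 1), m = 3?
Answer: -5968/25 ≈ -238.72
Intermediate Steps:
C = -30 (C = -5*6 = -30)
p(M, a) = -10*a - 5*M (p(M, a) = -5*((M + a) + a) = -5*(M + 2*a) = -10*a - 5*M)
K(v) = 30 + v/(-15 - 10*v) (K(v) = -30/(-1) + v/(-10*v - 5*3) = -30*(-1) + v/(-10*v - 15) = 30 + v/(-15 - 10*v))
-8*K(-4) + 0 = -8*(450 + 299*(-4))/(5*(3 + 2*(-4))) + 0 = -8*(450 - 1196)/(5*(3 - 8)) + 0 = -8*(-746)/(5*(-5)) + 0 = -8*(-1)*(-746)/(5*5) + 0 = -8*746/25 + 0 = -5968/25 + 0 = -5968/25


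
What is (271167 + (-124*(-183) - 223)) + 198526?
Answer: 492162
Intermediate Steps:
(271167 + (-124*(-183) - 223)) + 198526 = (271167 + (22692 - 223)) + 198526 = (271167 + 22469) + 198526 = 293636 + 198526 = 492162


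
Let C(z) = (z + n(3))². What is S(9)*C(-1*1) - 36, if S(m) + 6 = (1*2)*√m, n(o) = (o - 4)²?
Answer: -36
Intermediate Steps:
n(o) = (-4 + o)²
S(m) = -6 + 2*√m (S(m) = -6 + (1*2)*√m = -6 + 2*√m)
C(z) = (1 + z)² (C(z) = (z + (-4 + 3)²)² = (z + (-1)²)² = (z + 1)² = (1 + z)²)
S(9)*C(-1*1) - 36 = (-6 + 2*√9)*(1 - 1*1)² - 36 = (-6 + 2*3)*(1 - 1)² - 36 = (-6 + 6)*0² - 36 = 0*0 - 36 = 0 - 36 = -36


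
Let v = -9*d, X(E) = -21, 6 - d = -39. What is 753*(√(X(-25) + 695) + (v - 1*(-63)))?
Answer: -257526 + 753*√674 ≈ -2.3798e+5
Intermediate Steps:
d = 45 (d = 6 - 1*(-39) = 6 + 39 = 45)
v = -405 (v = -9*45 = -405)
753*(√(X(-25) + 695) + (v - 1*(-63))) = 753*(√(-21 + 695) + (-405 - 1*(-63))) = 753*(√674 + (-405 + 63)) = 753*(√674 - 342) = 753*(-342 + √674) = -257526 + 753*√674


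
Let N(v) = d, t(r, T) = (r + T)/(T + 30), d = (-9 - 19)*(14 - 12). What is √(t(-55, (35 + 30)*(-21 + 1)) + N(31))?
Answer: I*√3544062/254 ≈ 7.4117*I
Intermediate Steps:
d = -56 (d = -28*2 = -56)
t(r, T) = (T + r)/(30 + T)
N(v) = -56
√(t(-55, (35 + 30)*(-21 + 1)) + N(31)) = √(((35 + 30)*(-21 + 1) - 55)/(30 + (35 + 30)*(-21 + 1)) - 56) = √((65*(-20) - 55)/(30 + 65*(-20)) - 56) = √((-1300 - 55)/(30 - 1300) - 56) = √(-1355/(-1270) - 56) = √(-1/1270*(-1355) - 56) = √(271/254 - 56) = √(-13953/254) = I*√3544062/254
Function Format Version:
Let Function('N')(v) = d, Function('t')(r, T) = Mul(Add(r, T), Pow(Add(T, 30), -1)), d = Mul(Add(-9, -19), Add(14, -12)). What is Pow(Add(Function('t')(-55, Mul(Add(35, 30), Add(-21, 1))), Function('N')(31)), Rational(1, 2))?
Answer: Mul(Rational(1, 254), I, Pow(3544062, Rational(1, 2))) ≈ Mul(7.4117, I)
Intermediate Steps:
d = -56 (d = Mul(-28, 2) = -56)
Function('t')(r, T) = Mul(Pow(Add(30, T), -1), Add(T, r)) (Function('t')(r, T) = Mul(Add(T, r), Pow(Add(30, T), -1)) = Mul(Pow(Add(30, T), -1), Add(T, r)))
Function('N')(v) = -56
Pow(Add(Function('t')(-55, Mul(Add(35, 30), Add(-21, 1))), Function('N')(31)), Rational(1, 2)) = Pow(Add(Mul(Pow(Add(30, Mul(Add(35, 30), Add(-21, 1))), -1), Add(Mul(Add(35, 30), Add(-21, 1)), -55)), -56), Rational(1, 2)) = Pow(Add(Mul(Pow(Add(30, Mul(65, -20)), -1), Add(Mul(65, -20), -55)), -56), Rational(1, 2)) = Pow(Add(Mul(Pow(Add(30, -1300), -1), Add(-1300, -55)), -56), Rational(1, 2)) = Pow(Add(Mul(Pow(-1270, -1), -1355), -56), Rational(1, 2)) = Pow(Add(Mul(Rational(-1, 1270), -1355), -56), Rational(1, 2)) = Pow(Add(Rational(271, 254), -56), Rational(1, 2)) = Pow(Rational(-13953, 254), Rational(1, 2)) = Mul(Rational(1, 254), I, Pow(3544062, Rational(1, 2)))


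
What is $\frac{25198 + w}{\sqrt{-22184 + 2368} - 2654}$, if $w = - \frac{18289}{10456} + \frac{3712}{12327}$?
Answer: $- \frac{4309580598965815}{455213247063792} - \frac{3247611604345 i \sqrt{4954}}{455213247063792} \approx -9.4672 - 0.50214 i$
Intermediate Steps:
$w = - \frac{186635831}{128891112}$ ($w = \left(-18289\right) \frac{1}{10456} + 3712 \cdot \frac{1}{12327} = - \frac{18289}{10456} + \frac{3712}{12327} = - \frac{186635831}{128891112} \approx -1.448$)
$\frac{25198 + w}{\sqrt{-22184 + 2368} - 2654} = \frac{25198 - \frac{186635831}{128891112}}{\sqrt{-22184 + 2368} - 2654} = \frac{3247611604345}{128891112 \left(\sqrt{-19816} - 2654\right)} = \frac{3247611604345}{128891112 \left(2 i \sqrt{4954} - 2654\right)} = \frac{3247611604345}{128891112 \left(-2654 + 2 i \sqrt{4954}\right)}$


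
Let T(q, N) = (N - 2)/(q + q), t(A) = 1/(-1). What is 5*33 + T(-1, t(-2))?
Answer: 333/2 ≈ 166.50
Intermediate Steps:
t(A) = -1
T(q, N) = (-2 + N)/(2*q) (T(q, N) = (-2 + N)/((2*q)) = (-2 + N)*(1/(2*q)) = (-2 + N)/(2*q))
5*33 + T(-1, t(-2)) = 5*33 + (½)*(-2 - 1)/(-1) = 165 + (½)*(-1)*(-3) = 165 + 3/2 = 333/2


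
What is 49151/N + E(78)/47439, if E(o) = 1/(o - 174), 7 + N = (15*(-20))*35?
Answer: -31977248893/6835770144 ≈ -4.6779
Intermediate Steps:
N = -10507 (N = -7 + (15*(-20))*35 = -7 - 300*35 = -7 - 10500 = -10507)
E(o) = 1/(-174 + o)
49151/N + E(78)/47439 = 49151/(-10507) + 1/((-174 + 78)*47439) = 49151*(-1/10507) + (1/47439)/(-96) = -49151/10507 - 1/96*1/47439 = -49151/10507 - 1/4554144 = -31977248893/6835770144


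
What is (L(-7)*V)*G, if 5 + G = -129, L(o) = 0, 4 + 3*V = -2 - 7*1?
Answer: 0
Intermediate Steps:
V = -13/3 (V = -4/3 + (-2 - 7*1)/3 = -4/3 + (-2 - 7)/3 = -4/3 + (1/3)*(-9) = -4/3 - 3 = -13/3 ≈ -4.3333)
G = -134 (G = -5 - 129 = -134)
(L(-7)*V)*G = (0*(-13/3))*(-134) = 0*(-134) = 0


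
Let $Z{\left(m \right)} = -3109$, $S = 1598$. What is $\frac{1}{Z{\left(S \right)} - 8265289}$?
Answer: $- \frac{1}{8268398} \approx -1.2094 \cdot 10^{-7}$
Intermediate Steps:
$\frac{1}{Z{\left(S \right)} - 8265289} = \frac{1}{-3109 - 8265289} = \frac{1}{-8268398} = - \frac{1}{8268398}$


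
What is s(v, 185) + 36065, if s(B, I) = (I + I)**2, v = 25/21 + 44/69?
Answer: 172965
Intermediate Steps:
v = 883/483 (v = 25*(1/21) + 44*(1/69) = 25/21 + 44/69 = 883/483 ≈ 1.8282)
s(B, I) = 4*I**2 (s(B, I) = (2*I)**2 = 4*I**2)
s(v, 185) + 36065 = 4*185**2 + 36065 = 4*34225 + 36065 = 136900 + 36065 = 172965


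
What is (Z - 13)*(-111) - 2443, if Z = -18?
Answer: 998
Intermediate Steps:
(Z - 13)*(-111) - 2443 = (-18 - 13)*(-111) - 2443 = -31*(-111) - 2443 = 3441 - 2443 = 998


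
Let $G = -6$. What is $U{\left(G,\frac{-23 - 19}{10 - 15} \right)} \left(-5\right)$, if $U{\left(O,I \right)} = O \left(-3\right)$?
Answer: $-90$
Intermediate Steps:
$U{\left(O,I \right)} = - 3 O$
$U{\left(G,\frac{-23 - 19}{10 - 15} \right)} \left(-5\right) = \left(-3\right) \left(-6\right) \left(-5\right) = 18 \left(-5\right) = -90$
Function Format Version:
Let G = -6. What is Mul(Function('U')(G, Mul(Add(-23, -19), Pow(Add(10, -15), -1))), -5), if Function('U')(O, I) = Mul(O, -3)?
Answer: -90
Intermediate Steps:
Function('U')(O, I) = Mul(-3, O)
Mul(Function('U')(G, Mul(Add(-23, -19), Pow(Add(10, -15), -1))), -5) = Mul(Mul(-3, -6), -5) = Mul(18, -5) = -90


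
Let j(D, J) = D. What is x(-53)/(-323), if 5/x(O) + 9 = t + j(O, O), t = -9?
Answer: 5/22933 ≈ 0.00021803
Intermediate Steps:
x(O) = 5/(-18 + O) (x(O) = 5/(-9 + (-9 + O)) = 5/(-18 + O))
x(-53)/(-323) = (5/(-18 - 53))/(-323) = (5/(-71))*(-1/323) = (5*(-1/71))*(-1/323) = -5/71*(-1/323) = 5/22933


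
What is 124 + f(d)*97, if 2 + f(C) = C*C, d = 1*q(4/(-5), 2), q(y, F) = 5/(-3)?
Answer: 1795/9 ≈ 199.44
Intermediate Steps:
q(y, F) = -5/3 (q(y, F) = 5*(-⅓) = -5/3)
d = -5/3 (d = 1*(-5/3) = -5/3 ≈ -1.6667)
f(C) = -2 + C² (f(C) = -2 + C*C = -2 + C²)
124 + f(d)*97 = 124 + (-2 + (-5/3)²)*97 = 124 + (-2 + 25/9)*97 = 124 + (7/9)*97 = 124 + 679/9 = 1795/9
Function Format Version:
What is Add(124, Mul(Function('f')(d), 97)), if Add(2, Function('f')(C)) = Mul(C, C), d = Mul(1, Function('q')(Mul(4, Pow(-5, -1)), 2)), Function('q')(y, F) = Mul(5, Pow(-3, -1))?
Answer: Rational(1795, 9) ≈ 199.44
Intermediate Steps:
Function('q')(y, F) = Rational(-5, 3) (Function('q')(y, F) = Mul(5, Rational(-1, 3)) = Rational(-5, 3))
d = Rational(-5, 3) (d = Mul(1, Rational(-5, 3)) = Rational(-5, 3) ≈ -1.6667)
Function('f')(C) = Add(-2, Pow(C, 2)) (Function('f')(C) = Add(-2, Mul(C, C)) = Add(-2, Pow(C, 2)))
Add(124, Mul(Function('f')(d), 97)) = Add(124, Mul(Add(-2, Pow(Rational(-5, 3), 2)), 97)) = Add(124, Mul(Add(-2, Rational(25, 9)), 97)) = Add(124, Mul(Rational(7, 9), 97)) = Add(124, Rational(679, 9)) = Rational(1795, 9)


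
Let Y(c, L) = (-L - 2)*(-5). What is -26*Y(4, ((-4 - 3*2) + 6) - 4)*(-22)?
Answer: -17160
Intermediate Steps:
Y(c, L) = 10 + 5*L (Y(c, L) = (-2 - L)*(-5) = 10 + 5*L)
-26*Y(4, ((-4 - 3*2) + 6) - 4)*(-22) = -26*(10 + 5*(((-4 - 3*2) + 6) - 4))*(-22) = -26*(10 + 5*(((-4 - 6) + 6) - 4))*(-22) = -26*(10 + 5*((-10 + 6) - 4))*(-22) = -26*(10 + 5*(-4 - 4))*(-22) = -26*(10 + 5*(-8))*(-22) = -26*(10 - 40)*(-22) = -26*(-30)*(-22) = 780*(-22) = -17160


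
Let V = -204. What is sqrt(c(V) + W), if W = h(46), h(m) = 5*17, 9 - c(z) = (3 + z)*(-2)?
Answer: 2*I*sqrt(77) ≈ 17.55*I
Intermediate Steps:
c(z) = 15 + 2*z (c(z) = 9 - (3 + z)*(-2) = 9 - (-6 - 2*z) = 9 + (6 + 2*z) = 15 + 2*z)
h(m) = 85
W = 85
sqrt(c(V) + W) = sqrt((15 + 2*(-204)) + 85) = sqrt((15 - 408) + 85) = sqrt(-393 + 85) = sqrt(-308) = 2*I*sqrt(77)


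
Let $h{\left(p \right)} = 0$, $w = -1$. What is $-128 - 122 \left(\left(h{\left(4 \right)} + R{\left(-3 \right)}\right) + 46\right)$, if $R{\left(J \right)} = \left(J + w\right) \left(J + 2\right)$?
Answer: $-6228$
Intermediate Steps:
$R{\left(J \right)} = \left(-1 + J\right) \left(2 + J\right)$ ($R{\left(J \right)} = \left(J - 1\right) \left(J + 2\right) = \left(-1 + J\right) \left(2 + J\right)$)
$-128 - 122 \left(\left(h{\left(4 \right)} + R{\left(-3 \right)}\right) + 46\right) = -128 - 122 \left(\left(0 - \left(5 - 9\right)\right) + 46\right) = -128 - 122 \left(\left(0 - -4\right) + 46\right) = -128 - 122 \left(\left(0 + 4\right) + 46\right) = -128 - 122 \left(4 + 46\right) = -128 - 6100 = -6228$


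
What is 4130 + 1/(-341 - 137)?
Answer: 1974139/478 ≈ 4130.0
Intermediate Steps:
4130 + 1/(-341 - 137) = 4130 + 1/(-478) = 4130 - 1/478 = 1974139/478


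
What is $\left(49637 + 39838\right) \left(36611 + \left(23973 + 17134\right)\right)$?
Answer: $6953818050$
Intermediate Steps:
$\left(49637 + 39838\right) \left(36611 + \left(23973 + 17134\right)\right) = 89475 \left(36611 + 41107\right) = 89475 \cdot 77718 = 6953818050$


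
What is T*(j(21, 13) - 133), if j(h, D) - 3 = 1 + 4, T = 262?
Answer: -32750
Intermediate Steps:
j(h, D) = 8 (j(h, D) = 3 + (1 + 4) = 3 + 5 = 8)
T*(j(21, 13) - 133) = 262*(8 - 133) = 262*(-125) = -32750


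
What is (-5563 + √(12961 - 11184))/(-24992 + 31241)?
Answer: -5563/6249 + √1777/6249 ≈ -0.88348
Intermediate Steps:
(-5563 + √(12961 - 11184))/(-24992 + 31241) = (-5563 + √1777)/6249 = (-5563 + √1777)*(1/6249) = -5563/6249 + √1777/6249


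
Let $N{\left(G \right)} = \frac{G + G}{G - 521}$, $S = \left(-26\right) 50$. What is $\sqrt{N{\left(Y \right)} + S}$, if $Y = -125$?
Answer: $\frac{5 i \sqrt{5423493}}{323} \approx 36.05 i$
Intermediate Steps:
$S = -1300$
$N{\left(G \right)} = \frac{2 G}{-521 + G}$
$\sqrt{N{\left(Y \right)} + S} = \sqrt{2 \left(-125\right) \frac{1}{-521 - 125} - 1300} = \sqrt{2 \left(-125\right) \frac{1}{-646} - 1300} = \sqrt{2 \left(-125\right) \left(- \frac{1}{646}\right) - 1300} = \sqrt{\frac{125}{323} - 1300} = \sqrt{- \frac{419775}{323}} = \frac{5 i \sqrt{5423493}}{323}$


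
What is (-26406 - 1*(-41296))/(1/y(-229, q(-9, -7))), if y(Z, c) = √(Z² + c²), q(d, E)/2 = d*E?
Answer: 14890*√68317 ≈ 3.8919e+6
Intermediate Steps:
q(d, E) = 2*E*d (q(d, E) = 2*(d*E) = 2*(E*d) = 2*E*d)
(-26406 - 1*(-41296))/(1/y(-229, q(-9, -7))) = (-26406 - 1*(-41296))/(1/(√((-229)² + (2*(-7)*(-9))²))) = (-26406 + 41296)/(1/(√(52441 + 126²))) = 14890/(1/(√(52441 + 15876))) = 14890/(1/(√68317)) = 14890/((√68317/68317)) = 14890*√68317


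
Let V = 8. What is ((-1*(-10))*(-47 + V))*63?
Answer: -24570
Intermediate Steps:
((-1*(-10))*(-47 + V))*63 = ((-1*(-10))*(-47 + 8))*63 = (10*(-39))*63 = -390*63 = -24570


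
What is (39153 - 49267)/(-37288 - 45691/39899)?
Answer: 403538486/1487799603 ≈ 0.27123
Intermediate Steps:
(39153 - 49267)/(-37288 - 45691/39899) = -10114/(-37288 - 45691*1/39899) = -10114/(-37288 - 45691/39899) = -10114/(-1487799603/39899) = -10114*(-39899/1487799603) = 403538486/1487799603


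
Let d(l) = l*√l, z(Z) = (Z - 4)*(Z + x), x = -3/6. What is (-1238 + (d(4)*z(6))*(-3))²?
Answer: 2256004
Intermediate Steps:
x = -½ (x = -3*⅙ = -½ ≈ -0.50000)
z(Z) = (-4 + Z)*(-½ + Z) (z(Z) = (Z - 4)*(Z - ½) = (-4 + Z)*(-½ + Z))
d(l) = l^(3/2)
(-1238 + (d(4)*z(6))*(-3))² = (-1238 + (4^(3/2)*(2 + 6² - 9/2*6))*(-3))² = (-1238 + (8*(2 + 36 - 27))*(-3))² = (-1238 + (8*11)*(-3))² = (-1238 + 88*(-3))² = (-1238 - 264)² = (-1502)² = 2256004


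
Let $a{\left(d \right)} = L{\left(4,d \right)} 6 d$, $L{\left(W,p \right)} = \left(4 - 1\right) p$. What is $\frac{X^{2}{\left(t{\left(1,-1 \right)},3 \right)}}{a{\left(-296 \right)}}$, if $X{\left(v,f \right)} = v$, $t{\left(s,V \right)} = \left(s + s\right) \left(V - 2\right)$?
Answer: $\frac{1}{43808} \approx 2.2827 \cdot 10^{-5}$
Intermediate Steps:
$t{\left(s,V \right)} = 2 s \left(-2 + V\right)$
$L{\left(W,p \right)} = 3 p$
$a{\left(d \right)} = 18 d^{2}$ ($a{\left(d \right)} = 3 d 6 d = 18 d d = 18 d^{2}$)
$\frac{X^{2}{\left(t{\left(1,-1 \right)},3 \right)}}{a{\left(-296 \right)}} = \frac{\left(2 \cdot 1 \left(-2 - 1\right)\right)^{2}}{18 \left(-296\right)^{2}} = \frac{\left(2 \cdot 1 \left(-3\right)\right)^{2}}{18 \cdot 87616} = \frac{\left(-6\right)^{2}}{1577088} = 36 \cdot \frac{1}{1577088} = \frac{1}{43808}$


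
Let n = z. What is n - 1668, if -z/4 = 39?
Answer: -1824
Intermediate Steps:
z = -156 (z = -4*39 = -156)
n = -156
n - 1668 = -156 - 1668 = -1824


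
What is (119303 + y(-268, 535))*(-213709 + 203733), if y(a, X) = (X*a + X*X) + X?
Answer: -2620525608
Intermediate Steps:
y(a, X) = X + X² + X*a (y(a, X) = (X*a + X²) + X = (X² + X*a) + X = X + X² + X*a)
(119303 + y(-268, 535))*(-213709 + 203733) = (119303 + 535*(1 + 535 - 268))*(-213709 + 203733) = (119303 + 535*268)*(-9976) = (119303 + 143380)*(-9976) = 262683*(-9976) = -2620525608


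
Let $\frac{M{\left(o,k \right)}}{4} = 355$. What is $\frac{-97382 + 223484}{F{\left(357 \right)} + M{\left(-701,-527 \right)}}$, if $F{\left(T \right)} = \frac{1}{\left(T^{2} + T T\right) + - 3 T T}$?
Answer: $\frac{16071573798}{180977579} \approx 88.804$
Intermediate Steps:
$M{\left(o,k \right)} = 1420$ ($M{\left(o,k \right)} = 4 \cdot 355 = 1420$)
$F{\left(T \right)} = - \frac{1}{T^{2}}$ ($F{\left(T \right)} = \frac{1}{\left(T^{2} + T^{2}\right) - 3 T^{2}} = \frac{1}{2 T^{2} - 3 T^{2}} = \frac{1}{\left(-1\right) T^{2}} = - \frac{1}{T^{2}}$)
$\frac{-97382 + 223484}{F{\left(357 \right)} + M{\left(-701,-527 \right)}} = \frac{-97382 + 223484}{- \frac{1}{127449} + 1420} = \frac{126102}{\left(-1\right) \frac{1}{127449} + 1420} = \frac{126102}{- \frac{1}{127449} + 1420} = \frac{126102}{\frac{180977579}{127449}} = 126102 \cdot \frac{127449}{180977579} = \frac{16071573798}{180977579}$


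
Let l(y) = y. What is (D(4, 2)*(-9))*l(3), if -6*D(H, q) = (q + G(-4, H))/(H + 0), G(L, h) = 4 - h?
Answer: 9/4 ≈ 2.2500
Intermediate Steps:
D(H, q) = -(4 + q - H)/(6*H) (D(H, q) = -(q + (4 - H))/(6*(H + 0)) = -(4 + q - H)/(6*H))
(D(4, 2)*(-9))*l(3) = (((⅙)*(-4 + 4 - 1*2)/4)*(-9))*3 = (((⅙)*(¼)*(-4 + 4 - 2))*(-9))*3 = (((⅙)*(¼)*(-2))*(-9))*3 = -1/12*(-9)*3 = (¾)*3 = 9/4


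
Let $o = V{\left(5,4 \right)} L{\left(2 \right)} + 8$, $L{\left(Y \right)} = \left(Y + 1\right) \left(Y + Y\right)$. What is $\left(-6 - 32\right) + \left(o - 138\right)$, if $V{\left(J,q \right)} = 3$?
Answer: $-132$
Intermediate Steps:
$L{\left(Y \right)} = 2 Y \left(1 + Y\right)$ ($L{\left(Y \right)} = \left(1 + Y\right) 2 Y = 2 Y \left(1 + Y\right)$)
$o = 44$ ($o = 3 \cdot 2 \cdot 2 \left(1 + 2\right) + 8 = 3 \cdot 2 \cdot 2 \cdot 3 + 8 = 3 \cdot 12 + 8 = 36 + 8 = 44$)
$\left(-6 - 32\right) + \left(o - 138\right) = \left(-6 - 32\right) + \left(44 - 138\right) = -38 + \left(44 - 138\right) = -38 - 94 = -132$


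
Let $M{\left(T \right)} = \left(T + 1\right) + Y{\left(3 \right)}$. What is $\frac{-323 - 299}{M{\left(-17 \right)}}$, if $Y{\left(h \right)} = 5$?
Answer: $\frac{622}{11} \approx 56.545$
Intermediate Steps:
$M{\left(T \right)} = 6 + T$ ($M{\left(T \right)} = \left(T + 1\right) + 5 = \left(1 + T\right) + 5 = 6 + T$)
$\frac{-323 - 299}{M{\left(-17 \right)}} = \frac{-323 - 299}{6 - 17} = \frac{-323 - 299}{-11} = \left(-622\right) \left(- \frac{1}{11}\right) = \frac{622}{11}$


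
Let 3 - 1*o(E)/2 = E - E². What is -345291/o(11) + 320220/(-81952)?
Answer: -3546207219/2315144 ≈ -1531.7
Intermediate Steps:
o(E) = 6 - 2*E + 2*E² (o(E) = 6 - 2*(E - E²) = 6 + (-2*E + 2*E²) = 6 - 2*E + 2*E²)
-345291/o(11) + 320220/(-81952) = -345291/(6 - 2*11 + 2*11²) + 320220/(-81952) = -345291/(6 - 22 + 2*121) + 320220*(-1/81952) = -345291/(6 - 22 + 242) - 80055/20488 = -345291/226 - 80055/20488 = -3546207219/2315144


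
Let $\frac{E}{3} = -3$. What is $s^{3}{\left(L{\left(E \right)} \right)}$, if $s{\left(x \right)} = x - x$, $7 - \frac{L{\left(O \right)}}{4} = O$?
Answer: $0$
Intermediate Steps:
$E = -9$ ($E = 3 \left(-3\right) = -9$)
$L{\left(O \right)} = 28 - 4 O$
$s{\left(x \right)} = 0$
$s^{3}{\left(L{\left(E \right)} \right)} = 0^{3} = 0$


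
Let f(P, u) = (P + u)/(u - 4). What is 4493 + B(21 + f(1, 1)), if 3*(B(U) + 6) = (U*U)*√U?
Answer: 4487 + 3721*√183/81 ≈ 5108.4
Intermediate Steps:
f(P, u) = (P + u)/(-4 + u)
B(U) = -6 + U^(5/2)/3 (B(U) = -6 + ((U*U)*√U)/3 = -6 + (U²*√U)/3 = -6 + U^(5/2)/3)
4493 + B(21 + f(1, 1)) = 4493 + (-6 + (21 + (1 + 1)/(-4 + 1))^(5/2)/3) = 4493 + (-6 + (21 + 2/(-3))^(5/2)/3) = 4493 + (-6 + (21 - ⅓*2)^(5/2)/3) = 4493 + (-6 + (21 - ⅔)^(5/2)/3) = 4493 + (-6 + (61/3)^(5/2)/3) = 4493 + (-6 + (3721*√183/27)/3) = 4493 + (-6 + 3721*√183/81) = 4487 + 3721*√183/81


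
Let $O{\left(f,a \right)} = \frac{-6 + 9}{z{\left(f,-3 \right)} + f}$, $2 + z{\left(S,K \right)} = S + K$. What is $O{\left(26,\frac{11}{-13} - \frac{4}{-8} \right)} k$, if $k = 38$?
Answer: $\frac{114}{47} \approx 2.4255$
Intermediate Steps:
$z{\left(S,K \right)} = -2 + K + S$ ($z{\left(S,K \right)} = -2 + \left(S + K\right) = -2 + \left(K + S\right) = -2 + K + S$)
$O{\left(f,a \right)} = \frac{3}{-5 + 2 f}$ ($O{\left(f,a \right)} = \frac{-6 + 9}{\left(-2 - 3 + f\right) + f} = \frac{3}{\left(-5 + f\right) + f} = \frac{3}{-5 + 2 f}$)
$O{\left(26,\frac{11}{-13} - \frac{4}{-8} \right)} k = \frac{3}{-5 + 2 \cdot 26} \cdot 38 = \frac{3}{-5 + 52} \cdot 38 = \frac{3}{47} \cdot 38 = \frac{114}{47}$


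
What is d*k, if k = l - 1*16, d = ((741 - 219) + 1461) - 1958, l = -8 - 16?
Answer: -1000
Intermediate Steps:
l = -24
d = 25 (d = (522 + 1461) - 1958 = 1983 - 1958 = 25)
k = -40 (k = -24 - 1*16 = -24 - 16 = -40)
d*k = 25*(-40) = -1000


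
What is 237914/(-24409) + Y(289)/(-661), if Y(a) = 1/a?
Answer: -45448497915/4662826861 ≈ -9.7470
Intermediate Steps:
237914/(-24409) + Y(289)/(-661) = 237914/(-24409) + 1/(289*(-661)) = 237914*(-1/24409) + (1/289)*(-1/661) = -237914/24409 - 1/191029 = -45448497915/4662826861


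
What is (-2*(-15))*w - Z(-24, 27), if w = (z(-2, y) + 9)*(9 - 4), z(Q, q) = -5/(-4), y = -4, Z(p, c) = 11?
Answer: 3053/2 ≈ 1526.5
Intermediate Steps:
z(Q, q) = 5/4 (z(Q, q) = -5*(-¼) = 5/4)
w = 205/4 (w = (5/4 + 9)*(9 - 4) = (41/4)*5 = 205/4 ≈ 51.250)
(-2*(-15))*w - Z(-24, 27) = -2*(-15)*(205/4) - 1*11 = 30*(205/4) - 11 = 3075/2 - 11 = 3053/2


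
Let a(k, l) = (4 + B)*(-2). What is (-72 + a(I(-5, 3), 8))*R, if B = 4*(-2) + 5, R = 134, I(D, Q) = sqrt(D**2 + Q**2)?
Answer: -9916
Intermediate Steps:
B = -3 (B = -8 + 5 = -3)
a(k, l) = -2 (a(k, l) = (4 - 3)*(-2) = 1*(-2) = -2)
(-72 + a(I(-5, 3), 8))*R = (-72 - 2)*134 = -74*134 = -9916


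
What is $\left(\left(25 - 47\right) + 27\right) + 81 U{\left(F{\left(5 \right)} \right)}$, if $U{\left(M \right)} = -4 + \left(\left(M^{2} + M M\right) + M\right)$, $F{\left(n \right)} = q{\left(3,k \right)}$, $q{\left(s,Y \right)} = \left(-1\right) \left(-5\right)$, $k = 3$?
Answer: $4136$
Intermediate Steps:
$q{\left(s,Y \right)} = 5$
$F{\left(n \right)} = 5$
$U{\left(M \right)} = -4 + M + 2 M^{2}$ ($U{\left(M \right)} = -4 + \left(\left(M^{2} + M^{2}\right) + M\right) = -4 + \left(2 M^{2} + M\right) = -4 + \left(M + 2 M^{2}\right) = -4 + M + 2 M^{2}$)
$\left(\left(25 - 47\right) + 27\right) + 81 U{\left(F{\left(5 \right)} \right)} = \left(\left(25 - 47\right) + 27\right) + 81 \left(-4 + 5 + 2 \cdot 5^{2}\right) = \left(-22 + 27\right) + 81 \left(-4 + 5 + 2 \cdot 25\right) = 5 + 81 \left(-4 + 5 + 50\right) = 5 + 81 \cdot 51 = 5 + 4131 = 4136$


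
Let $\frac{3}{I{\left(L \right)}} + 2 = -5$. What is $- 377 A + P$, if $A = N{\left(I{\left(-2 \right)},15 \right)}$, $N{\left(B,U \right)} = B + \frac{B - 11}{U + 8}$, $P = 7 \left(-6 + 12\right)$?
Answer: $\frac{62935}{161} \approx 390.9$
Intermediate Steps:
$P = 42$ ($P = 7 \cdot 6 = 42$)
$I{\left(L \right)} = - \frac{3}{7}$ ($I{\left(L \right)} = \frac{3}{-2 - 5} = \frac{3}{-7} = 3 \left(- \frac{1}{7}\right) = - \frac{3}{7}$)
$N{\left(B,U \right)} = B + \frac{-11 + B}{8 + U}$
$A = - \frac{149}{161}$ ($A = \frac{-11 + 9 \left(- \frac{3}{7}\right) - \frac{45}{7}}{8 + 15} = \frac{-11 - \frac{27}{7} - \frac{45}{7}}{23} = \frac{1}{23} \left(- \frac{149}{7}\right) = - \frac{149}{161} \approx -0.92547$)
$- 377 A + P = \left(-377\right) \left(- \frac{149}{161}\right) + 42 = \frac{56173}{161} + 42 = \frac{62935}{161}$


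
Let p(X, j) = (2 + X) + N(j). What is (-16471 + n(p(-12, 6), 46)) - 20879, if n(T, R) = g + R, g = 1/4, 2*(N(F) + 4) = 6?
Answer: -149215/4 ≈ -37304.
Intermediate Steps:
N(F) = -1 (N(F) = -4 + (½)*6 = -4 + 3 = -1)
g = ¼ ≈ 0.25000
p(X, j) = 1 + X (p(X, j) = (2 + X) - 1 = 1 + X)
n(T, R) = ¼ + R
(-16471 + n(p(-12, 6), 46)) - 20879 = (-16471 + (¼ + 46)) - 20879 = (-16471 + 185/4) - 20879 = -65699/4 - 20879 = -149215/4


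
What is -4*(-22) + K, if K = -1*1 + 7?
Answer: 94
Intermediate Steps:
K = 6 (K = -1 + 7 = 6)
-4*(-22) + K = -4*(-22) + 6 = 88 + 6 = 94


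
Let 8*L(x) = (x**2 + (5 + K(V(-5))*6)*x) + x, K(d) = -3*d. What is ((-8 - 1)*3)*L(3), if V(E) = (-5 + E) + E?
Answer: -22599/8 ≈ -2824.9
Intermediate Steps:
V(E) = -5 + 2*E
L(x) = x**2/8 + 69*x/2 (L(x) = ((x**2 + (5 - 3*(-5 + 2*(-5))*6)*x) + x)/8 = ((x**2 + (5 - 3*(-5 - 10)*6)*x) + x)/8 = ((x**2 + (5 - 3*(-15)*6)*x) + x)/8 = ((x**2 + (5 + 45*6)*x) + x)/8 = ((x**2 + (5 + 270)*x) + x)/8 = ((x**2 + 275*x) + x)/8 = (x**2 + 276*x)/8 = x**2/8 + 69*x/2)
((-8 - 1)*3)*L(3) = ((-8 - 1)*3)*((1/8)*3*(276 + 3)) = (-9*3)*((1/8)*3*279) = -27*837/8 = -22599/8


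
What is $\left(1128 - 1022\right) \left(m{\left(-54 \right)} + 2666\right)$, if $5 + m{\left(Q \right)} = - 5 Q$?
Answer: $310686$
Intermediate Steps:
$m{\left(Q \right)} = -5 - 5 Q$
$\left(1128 - 1022\right) \left(m{\left(-54 \right)} + 2666\right) = \left(1128 - 1022\right) \left(\left(-5 - -270\right) + 2666\right) = 106 \left(\left(-5 + 270\right) + 2666\right) = 106 \left(265 + 2666\right) = 106 \cdot 2931 = 310686$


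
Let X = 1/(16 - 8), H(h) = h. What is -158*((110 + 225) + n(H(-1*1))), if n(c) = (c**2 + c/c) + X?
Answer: -213063/4 ≈ -53266.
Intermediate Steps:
X = 1/8 ≈ 0.12500
n(c) = 9/8 + c**2 (n(c) = (c**2 + c/c) + 1/8 = (c**2 + 1) + 1/8 = (1 + c**2) + 1/8 = 9/8 + c**2)
-158*((110 + 225) + n(H(-1*1))) = -158*((110 + 225) + (9/8 + (-1*1)**2)) = -158*(335 + (9/8 + (-1)**2)) = -158*(335 + (9/8 + 1)) = -158*(335 + 17/8) = -158*2697/8 = -213063/4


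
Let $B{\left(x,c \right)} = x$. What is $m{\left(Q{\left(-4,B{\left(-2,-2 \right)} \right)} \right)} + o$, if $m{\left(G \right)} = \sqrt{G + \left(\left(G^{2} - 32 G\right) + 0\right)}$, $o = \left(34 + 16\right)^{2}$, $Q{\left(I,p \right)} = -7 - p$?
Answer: $2500 + 6 \sqrt{5} \approx 2513.4$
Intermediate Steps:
$o = 2500$ ($o = 50^{2} = 2500$)
$m{\left(G \right)} = \sqrt{G^{2} - 31 G}$ ($m{\left(G \right)} = \sqrt{G + \left(G^{2} - 32 G\right)} = \sqrt{G^{2} - 31 G}$)
$m{\left(Q{\left(-4,B{\left(-2,-2 \right)} \right)} \right)} + o = \sqrt{\left(-7 - -2\right) \left(-31 - 5\right)} + 2500 = \sqrt{\left(-7 + 2\right) \left(-31 + \left(-7 + 2\right)\right)} + 2500 = \sqrt{- 5 \left(-31 - 5\right)} + 2500 = \sqrt{\left(-5\right) \left(-36\right)} + 2500 = \sqrt{180} + 2500 = 6 \sqrt{5} + 2500 = 2500 + 6 \sqrt{5}$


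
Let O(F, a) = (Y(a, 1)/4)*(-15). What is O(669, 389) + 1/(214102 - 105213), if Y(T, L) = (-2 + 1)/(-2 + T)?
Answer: 544961/56186724 ≈ 0.0096991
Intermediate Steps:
Y(T, L) = -1/(-2 + T)
O(F, a) = 15/(4*(-2 + a)) (O(F, a) = (-1/(-2 + a)/4)*(-15) = (-1/(-2 + a)*(¼))*(-15) = -1/(4*(-2 + a))*(-15) = 15/(4*(-2 + a)))
O(669, 389) + 1/(214102 - 105213) = 15/(4*(-2 + 389)) + 1/(214102 - 105213) = (15/4)/387 + 1/108889 = (15/4)*(1/387) + 1/108889 = 5/516 + 1/108889 = 544961/56186724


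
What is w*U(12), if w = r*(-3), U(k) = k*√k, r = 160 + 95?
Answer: -18360*√3 ≈ -31800.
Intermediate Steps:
r = 255
U(k) = k^(3/2)
w = -765 (w = 255*(-3) = -765)
w*U(12) = -18360*√3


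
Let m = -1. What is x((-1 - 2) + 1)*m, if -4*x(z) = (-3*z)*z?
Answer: -3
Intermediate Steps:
x(z) = 3*z**2/4 (x(z) = -(-3*z)*z/4 = -(-3)*z**2/4 = 3*z**2/4)
x((-1 - 2) + 1)*m = (3*((-1 - 2) + 1)**2/4)*(-1) = (3*(-3 + 1)**2/4)*(-1) = ((3/4)*(-2)**2)*(-1) = ((3/4)*4)*(-1) = 3*(-1) = -3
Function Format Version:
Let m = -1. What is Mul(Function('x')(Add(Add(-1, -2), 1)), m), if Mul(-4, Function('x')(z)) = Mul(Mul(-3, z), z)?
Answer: -3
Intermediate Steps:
Function('x')(z) = Mul(Rational(3, 4), Pow(z, 2)) (Function('x')(z) = Mul(Rational(-1, 4), Mul(Mul(-3, z), z)) = Mul(Rational(-1, 4), Mul(-3, Pow(z, 2))) = Mul(Rational(3, 4), Pow(z, 2)))
Mul(Function('x')(Add(Add(-1, -2), 1)), m) = Mul(Mul(Rational(3, 4), Pow(Add(Add(-1, -2), 1), 2)), -1) = Mul(Mul(Rational(3, 4), Pow(Add(-3, 1), 2)), -1) = Mul(Mul(Rational(3, 4), Pow(-2, 2)), -1) = Mul(Mul(Rational(3, 4), 4), -1) = Mul(3, -1) = -3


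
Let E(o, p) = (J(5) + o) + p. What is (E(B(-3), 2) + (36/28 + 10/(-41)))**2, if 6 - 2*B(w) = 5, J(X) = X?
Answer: 24039409/329476 ≈ 72.963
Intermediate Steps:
B(w) = 1/2 (B(w) = 3 - 1/2*5 = 3 - 5/2 = 1/2)
E(o, p) = 5 + o + p (E(o, p) = (5 + o) + p = 5 + o + p)
(E(B(-3), 2) + (36/28 + 10/(-41)))**2 = ((5 + 1/2 + 2) + (36/28 + 10/(-41)))**2 = (15/2 + (36*(1/28) + 10*(-1/41)))**2 = (15/2 + (9/7 - 10/41))**2 = (15/2 + 299/287)**2 = (4903/574)**2 = 24039409/329476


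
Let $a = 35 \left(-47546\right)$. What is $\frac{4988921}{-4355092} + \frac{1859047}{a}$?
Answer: $- \frac{1171316717331}{517668010580} \approx -2.2627$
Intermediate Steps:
$a = -1664110$
$\frac{4988921}{-4355092} + \frac{1859047}{a} = \frac{4988921}{-4355092} + \frac{1859047}{-1664110} = 4988921 \left(- \frac{1}{4355092}\right) + 1859047 \left(- \frac{1}{1664110}\right) = - \frac{712703}{622156} - \frac{1859047}{1664110} = - \frac{1171316717331}{517668010580}$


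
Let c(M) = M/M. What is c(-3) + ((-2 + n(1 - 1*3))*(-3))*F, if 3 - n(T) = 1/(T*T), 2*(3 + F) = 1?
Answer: 53/8 ≈ 6.6250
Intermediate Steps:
F = -5/2 (F = -3 + (½)*1 = -3 + ½ = -5/2 ≈ -2.5000)
n(T) = 3 - 1/T² (n(T) = 3 - 1/(T*T) = 3 - 1/T²)
c(M) = 1
c(-3) + ((-2 + n(1 - 1*3))*(-3))*F = 1 + ((-2 + (3 - 1/(1 - 1*3)²))*(-3))*(-5/2) = 1 + ((-2 + (3 - 1/(1 - 3)²))*(-3))*(-5/2) = 1 + ((-2 + (3 - 1/(-2)²))*(-3))*(-5/2) = 1 + ((-2 + (3 - 1*¼))*(-3))*(-5/2) = 1 + ((-2 + (3 - ¼))*(-3))*(-5/2) = 1 + ((-2 + 11/4)*(-3))*(-5/2) = 1 + ((¾)*(-3))*(-5/2) = 1 - 9/4*(-5/2) = 1 + 45/8 = 53/8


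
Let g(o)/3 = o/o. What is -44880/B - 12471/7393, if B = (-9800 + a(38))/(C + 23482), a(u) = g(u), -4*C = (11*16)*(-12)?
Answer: 7966343960013/72429221 ≈ 1.0999e+5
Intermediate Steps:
g(o) = 3 (g(o) = 3*(o/o) = 3*1 = 3)
C = 528 (C = -11*16*(-12)/4 = -44*(-12) = -¼*(-2112) = 528)
a(u) = 3
B = -9797/24010 (B = (-9800 + 3)/(528 + 23482) = -9797/24010 ≈ -0.40804)
-44880/B - 12471/7393 = -44880/(-9797/24010) - 12471/7393 = -44880*(-24010/9797) - 12471*1/7393 = 1077568800/9797 - 12471/7393 = 7966343960013/72429221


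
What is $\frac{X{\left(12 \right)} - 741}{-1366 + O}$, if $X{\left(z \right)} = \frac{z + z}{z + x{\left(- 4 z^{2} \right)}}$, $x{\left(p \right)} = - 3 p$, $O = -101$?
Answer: $\frac{107443}{212715} \approx 0.5051$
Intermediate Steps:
$X{\left(z \right)} = \frac{2 z}{z + 12 z^{2}}$ ($X{\left(z \right)} = \frac{z + z}{z - 3 \left(- 4 z^{2}\right)} = \frac{2 z}{z + 12 z^{2}}$)
$\frac{X{\left(12 \right)} - 741}{-1366 + O} = \frac{\frac{2}{1 + 12 \cdot 12} - 741}{-1366 - 101} = \frac{\frac{2}{1 + 144} - 741}{-1467} = \left(\frac{2}{145} - 741\right) \left(- \frac{1}{1467}\right) = \left(- \frac{107443}{145}\right) \left(- \frac{1}{1467}\right) = \frac{107443}{212715}$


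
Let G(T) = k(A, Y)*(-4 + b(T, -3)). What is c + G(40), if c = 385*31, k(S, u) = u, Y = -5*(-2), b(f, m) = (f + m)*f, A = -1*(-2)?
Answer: 26695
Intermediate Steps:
A = 2
b(f, m) = f*(f + m)
Y = 10
c = 11935
G(T) = -40 + 10*T*(-3 + T) (G(T) = 10*(-4 + T*(T - 3)) = 10*(-4 + T*(-3 + T)) = -40 + 10*T*(-3 + T))
c + G(40) = 11935 + (-40 + 10*40*(-3 + 40)) = 11935 + (-40 + 10*40*37) = 11935 + (-40 + 14800) = 11935 + 14760 = 26695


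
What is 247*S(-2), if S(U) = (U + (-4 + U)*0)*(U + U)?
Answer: 1976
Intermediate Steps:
S(U) = 2*U² (S(U) = (U + 0)*(2*U) = U*(2*U) = 2*U²)
247*S(-2) = 247*(2*(-2)²) = 247*(2*4) = 247*8 = 1976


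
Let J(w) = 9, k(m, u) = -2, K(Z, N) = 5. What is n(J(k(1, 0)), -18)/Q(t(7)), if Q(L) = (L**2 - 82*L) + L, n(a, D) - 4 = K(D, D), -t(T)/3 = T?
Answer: 1/238 ≈ 0.0042017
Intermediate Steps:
t(T) = -3*T
n(a, D) = 9 (n(a, D) = 4 + 5 = 9)
Q(L) = L**2 - 81*L
n(J(k(1, 0)), -18)/Q(t(7)) = 9/(((-3*7)*(-81 - 3*7))) = 9/((-21*(-81 - 21))) = 9/((-21*(-102))) = 9/2142 = 9*(1/2142) = 1/238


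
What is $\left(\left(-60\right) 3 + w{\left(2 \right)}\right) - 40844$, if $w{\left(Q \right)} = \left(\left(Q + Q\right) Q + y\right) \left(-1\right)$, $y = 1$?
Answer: $-41033$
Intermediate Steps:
$w{\left(Q \right)} = -1 - 2 Q^{2}$ ($w{\left(Q \right)} = \left(\left(Q + Q\right) Q + 1\right) \left(-1\right) = \left(2 Q Q + 1\right) \left(-1\right) = \left(2 Q^{2} + 1\right) \left(-1\right) = \left(1 + 2 Q^{2}\right) \left(-1\right) = -1 - 2 Q^{2}$)
$\left(\left(-60\right) 3 + w{\left(2 \right)}\right) - 40844 = \left(\left(-60\right) 3 - \left(1 + 2 \cdot 2^{2}\right)\right) - 40844 = \left(-180 - 9\right) - 40844 = -189 - 40844 = -41033$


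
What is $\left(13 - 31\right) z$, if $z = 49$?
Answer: $-882$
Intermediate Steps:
$\left(13 - 31\right) z = \left(13 - 31\right) 49 = \left(-18\right) 49 = -882$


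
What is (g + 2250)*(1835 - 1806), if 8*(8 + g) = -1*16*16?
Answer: 64090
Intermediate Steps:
g = -40 (g = -8 + (-1*16*16)/8 = -8 + (-16*16)/8 = -8 + (⅛)*(-256) = -8 - 32 = -40)
(g + 2250)*(1835 - 1806) = (-40 + 2250)*(1835 - 1806) = 2210*29 = 64090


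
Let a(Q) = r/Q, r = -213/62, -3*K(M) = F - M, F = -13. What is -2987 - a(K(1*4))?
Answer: -3147659/1054 ≈ -2986.4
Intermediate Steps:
K(M) = 13/3 + M/3 (K(M) = -(-13 - M)/3 = 13/3 + M/3)
r = -213/62 (r = -213*1/62 = -213/62 ≈ -3.4355)
a(Q) = -213/(62*Q)
-2987 - a(K(1*4)) = -2987 - (-213)/(62*(13/3 + (1*4)/3)) = -2987 - (-213)/(62*(13/3 + (1/3)*4)) = -2987 - (-213)/(62*(13/3 + 4/3)) = -2987 - (-213)/(62*17/3) = -2987 - (-213)*3/(62*17) = -2987 - 1*(-639/1054) = -2987 + 639/1054 = -3147659/1054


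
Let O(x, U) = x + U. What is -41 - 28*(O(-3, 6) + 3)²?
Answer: -1049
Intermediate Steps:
O(x, U) = U + x
-41 - 28*(O(-3, 6) + 3)² = -41 - 28*((6 - 3) + 3)² = -41 - 28*(3 + 3)² = -41 - 28*6² = -41 - 28*36 = -41 - 1008 = -1049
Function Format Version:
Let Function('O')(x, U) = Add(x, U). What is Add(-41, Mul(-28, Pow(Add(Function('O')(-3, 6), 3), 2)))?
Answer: -1049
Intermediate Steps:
Function('O')(x, U) = Add(U, x)
Add(-41, Mul(-28, Pow(Add(Function('O')(-3, 6), 3), 2))) = Add(-41, Mul(-28, Pow(Add(Add(6, -3), 3), 2))) = Add(-41, Mul(-28, Pow(Add(3, 3), 2))) = Add(-41, Mul(-28, Pow(6, 2))) = Add(-41, Mul(-28, 36)) = Add(-41, -1008) = -1049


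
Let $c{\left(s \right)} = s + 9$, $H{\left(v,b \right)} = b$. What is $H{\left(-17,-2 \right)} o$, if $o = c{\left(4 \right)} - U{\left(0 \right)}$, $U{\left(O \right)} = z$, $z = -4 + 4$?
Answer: $-26$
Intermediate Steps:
$z = 0$
$U{\left(O \right)} = 0$
$c{\left(s \right)} = 9 + s$
$o = 13$ ($o = \left(9 + 4\right) - 0 = 13 + 0 = 13$)
$H{\left(-17,-2 \right)} o = \left(-2\right) 13 = -26$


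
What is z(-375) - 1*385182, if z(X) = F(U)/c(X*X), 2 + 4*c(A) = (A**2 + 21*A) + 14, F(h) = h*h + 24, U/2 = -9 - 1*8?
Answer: -3809131003464982/9889171881 ≈ -3.8518e+5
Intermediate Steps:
U = -34 (U = 2*(-9 - 1*8) = 2*(-9 - 8) = 2*(-17) = -34)
F(h) = 24 + h**2 (F(h) = h**2 + 24 = 24 + h**2)
c(A) = 3 + A**2/4 + 21*A/4 (c(A) = -1/2 + ((A**2 + 21*A) + 14)/4 = -1/2 + (14 + A**2 + 21*A)/4 = -1/2 + (7/2 + A**2/4 + 21*A/4) = 3 + A**2/4 + 21*A/4)
z(X) = 1180/(3 + X**4/4 + 21*X**2/4) (z(X) = (24 + (-34)**2)/(3 + (X*X)**2/4 + 21*(X*X)/4) = (24 + 1156)/(3 + (X**2)**2/4 + 21*X**2/4) = 1180/(3 + X**4/4 + 21*X**2/4))
z(-375) - 1*385182 = 4720/(12 + (-375)**4 + 21*(-375)**2) - 1*385182 = 4720/(12 + 19775390625 + 21*140625) - 385182 = 4720/(12 + 19775390625 + 2953125) - 385182 = 4720/19778343762 - 385182 = 4720*(1/19778343762) - 385182 = 2360/9889171881 - 385182 = -3809131003464982/9889171881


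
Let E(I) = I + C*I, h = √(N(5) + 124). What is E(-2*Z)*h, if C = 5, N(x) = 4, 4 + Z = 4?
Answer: 0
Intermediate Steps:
Z = 0 (Z = -4 + 4 = 0)
h = 8*√2 (h = √(4 + 124) = √128 = 8*√2 ≈ 11.314)
E(I) = 6*I (E(I) = I + 5*I = 6*I)
E(-2*Z)*h = (6*(-2*0))*(8*√2) = (6*0)*(8*√2) = 0*(8*√2) = 0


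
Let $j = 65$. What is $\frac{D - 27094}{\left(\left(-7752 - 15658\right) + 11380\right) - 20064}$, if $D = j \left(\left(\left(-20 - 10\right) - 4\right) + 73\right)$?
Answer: $\frac{24559}{32094} \approx 0.76522$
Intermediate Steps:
$D = 2535$ ($D = 65 \left(\left(\left(-20 - 10\right) - 4\right) + 73\right) = 65 \left(\left(-30 - 4\right) + 73\right) = 65 \left(-34 + 73\right) = 65 \cdot 39 = 2535$)
$\frac{D - 27094}{\left(\left(-7752 - 15658\right) + 11380\right) - 20064} = \frac{2535 - 27094}{\left(\left(-7752 - 15658\right) + 11380\right) - 20064} = - \frac{24559}{\left(-23410 + 11380\right) - 20064} = - \frac{24559}{-12030 - 20064} = - \frac{24559}{-32094} = \left(-24559\right) \left(- \frac{1}{32094}\right) = \frac{24559}{32094}$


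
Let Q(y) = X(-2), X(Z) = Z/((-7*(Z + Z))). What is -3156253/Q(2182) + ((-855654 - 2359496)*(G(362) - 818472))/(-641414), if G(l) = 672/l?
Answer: 2326845842274914/58047967 ≈ 4.0085e+7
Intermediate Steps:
X(Z) = -1/14 (X(Z) = Z/((-14*Z)) = Z*(-1/(14*Z)) = -1/14)
Q(y) = -1/14
-3156253/Q(2182) + ((-855654 - 2359496)*(G(362) - 818472))/(-641414) = -3156253/(-1/14) + ((-855654 - 2359496)*(672/362 - 818472))/(-641414) = -3156253*(-14) - 3215150*(672*(1/362) - 818472)*(-1/641414) = 44187542 - 3215150*(336/181 - 818472)*(-1/641414) = 44187542 - 3215150*(-148143096/181)*(-1/641414) = 44187542 + (476302275104400/181)*(-1/641414) = 44187542 - 238151137552200/58047967 = 2326845842274914/58047967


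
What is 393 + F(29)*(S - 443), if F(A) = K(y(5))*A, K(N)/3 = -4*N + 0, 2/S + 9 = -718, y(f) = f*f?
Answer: 2802233811/727 ≈ 3.8545e+6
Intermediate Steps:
y(f) = f²
S = -2/727 (S = 2/(-9 - 718) = 2/(-727) = 2*(-1/727) = -2/727 ≈ -0.0027510)
K(N) = -12*N (K(N) = 3*(-4*N + 0) = 3*(-4*N) = -12*N)
F(A) = -300*A (F(A) = (-12*5²)*A = (-12*25)*A = -300*A)
393 + F(29)*(S - 443) = 393 + (-300*29)*(-2/727 - 443) = 393 - 8700*(-322063/727) = 393 + 2801948100/727 = 2802233811/727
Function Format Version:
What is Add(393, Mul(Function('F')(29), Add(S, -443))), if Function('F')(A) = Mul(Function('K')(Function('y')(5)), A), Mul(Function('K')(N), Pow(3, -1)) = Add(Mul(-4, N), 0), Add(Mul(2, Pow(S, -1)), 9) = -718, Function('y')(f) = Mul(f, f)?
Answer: Rational(2802233811, 727) ≈ 3.8545e+6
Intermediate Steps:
Function('y')(f) = Pow(f, 2)
S = Rational(-2, 727) (S = Mul(2, Pow(Add(-9, -718), -1)) = Mul(2, Pow(-727, -1)) = Mul(2, Rational(-1, 727)) = Rational(-2, 727) ≈ -0.0027510)
Function('K')(N) = Mul(-12, N) (Function('K')(N) = Mul(3, Add(Mul(-4, N), 0)) = Mul(3, Mul(-4, N)) = Mul(-12, N))
Function('F')(A) = Mul(-300, A) (Function('F')(A) = Mul(Mul(-12, Pow(5, 2)), A) = Mul(Mul(-12, 25), A) = Mul(-300, A))
Add(393, Mul(Function('F')(29), Add(S, -443))) = Add(393, Mul(Mul(-300, 29), Add(Rational(-2, 727), -443))) = Add(393, Mul(-8700, Rational(-322063, 727))) = Add(393, Rational(2801948100, 727)) = Rational(2802233811, 727)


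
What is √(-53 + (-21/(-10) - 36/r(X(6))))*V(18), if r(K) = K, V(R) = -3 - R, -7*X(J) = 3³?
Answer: -7*I*√37410/10 ≈ -135.39*I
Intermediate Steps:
X(J) = -27/7 (X(J) = -⅐*3³ = -⅐*27 = -27/7)
√(-53 + (-21/(-10) - 36/r(X(6))))*V(18) = √(-53 + (-21/(-10) - 36/(-27/7)))*(-3 - 1*18) = √(-53 + (-21*(-⅒) - 36*(-7/27)))*(-3 - 18) = √(-53 + (21/10 + 28/3))*(-21) = √(-53 + 343/30)*(-21) = √(-1247/30)*(-21) = (I*√37410/30)*(-21) = -7*I*√37410/10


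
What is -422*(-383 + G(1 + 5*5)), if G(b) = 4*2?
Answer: 158250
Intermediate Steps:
G(b) = 8
-422*(-383 + G(1 + 5*5)) = -422*(-383 + 8) = -422*(-375) = 158250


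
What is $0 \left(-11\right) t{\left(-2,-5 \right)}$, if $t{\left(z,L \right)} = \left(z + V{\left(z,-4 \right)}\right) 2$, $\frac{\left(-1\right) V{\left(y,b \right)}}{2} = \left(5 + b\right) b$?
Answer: $0$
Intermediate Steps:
$V{\left(y,b \right)} = - 2 b \left(5 + b\right)$ ($V{\left(y,b \right)} = - 2 \left(5 + b\right) b = - 2 b \left(5 + b\right)$)
$t{\left(z,L \right)} = 16 + 2 z$ ($t{\left(z,L \right)} = \left(z - - 8 \left(5 - 4\right)\right) 2 = \left(z - \left(-8\right) 1\right) 2 = \left(z + 8\right) 2 = \left(8 + z\right) 2 = 16 + 2 z$)
$0 \left(-11\right) t{\left(-2,-5 \right)} = 0 \left(-11\right) \left(16 + 2 \left(-2\right)\right) = 0 \left(16 - 4\right) = 0 \cdot 12 = 0$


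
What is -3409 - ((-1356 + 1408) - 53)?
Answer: -3408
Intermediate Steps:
-3409 - ((-1356 + 1408) - 53) = -3409 - (52 - 53) = -3409 - 1*(-1) = -3409 + 1 = -3408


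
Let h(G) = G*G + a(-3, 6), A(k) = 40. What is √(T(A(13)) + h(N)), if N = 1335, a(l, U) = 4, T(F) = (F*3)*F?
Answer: √1787029 ≈ 1336.8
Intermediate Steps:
T(F) = 3*F² (T(F) = (3*F)*F = 3*F²)
h(G) = 4 + G² (h(G) = G*G + 4 = G² + 4 = 4 + G²)
√(T(A(13)) + h(N)) = √(3*40² + (4 + 1335²)) = √(3*1600 + (4 + 1782225)) = √(4800 + 1782229) = √1787029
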